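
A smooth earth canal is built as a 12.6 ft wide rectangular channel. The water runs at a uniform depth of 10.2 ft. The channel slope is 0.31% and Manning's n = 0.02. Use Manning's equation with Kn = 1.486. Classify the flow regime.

subcritical

Flow area A = b·y = 12.6 × 10.2 = 128.5 ft². Wetted perimeter P = b + 2y = 12.6 + 2×10.2 = 33 ft.
Hydraulic radius R = A/P = 128.5/33 = 3.895 ft.
V = (1.486/n) R^(2/3) √S = (1.486/0.02) × 3.895^(2/3) × √0.0031 = 10.24 ft/s. Hydraulic depth D_h = A/T = 128.5/12.6 = 10.2 ft.
Froude number Fr = V/√(g·D_h) = 10.24/√(32.2×10.2) = 0.565, which is less than 1, so the flow is subcritical.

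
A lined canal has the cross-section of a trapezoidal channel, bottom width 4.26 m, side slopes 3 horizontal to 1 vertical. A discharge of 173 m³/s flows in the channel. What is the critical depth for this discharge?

At critical depth, Q² T / (g A³) = 1, i.e. A³/T = Q²/g = 173²/9.81 = 3051.
Try y = 3.63 m: A³/T = 6387 — high.
Try y = 2.67 m: A³/T = 1734 — low.
Try y = 3.05 m: A³/T = 3033 — close enough.

y_c = 3.05 m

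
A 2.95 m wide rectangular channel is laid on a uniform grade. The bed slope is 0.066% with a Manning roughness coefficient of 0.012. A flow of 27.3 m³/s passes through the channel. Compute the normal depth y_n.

Manning's equation rearranged: A R^(2/3) = nQ / (1·√S) = 0.012 × 27.3 / (√0.00066) = 12.75.
Trying y = 3.33 m: A R^(2/3) = 9.968 — short.
Trying y = 4.1 m: A R^(2/3) = 12.77 — matches.

y_n = 4.1 m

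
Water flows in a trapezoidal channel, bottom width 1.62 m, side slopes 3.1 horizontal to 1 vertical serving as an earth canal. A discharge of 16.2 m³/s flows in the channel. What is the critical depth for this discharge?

y_c = 1.18 m

At critical depth, Q² T / (g A³) = 1, i.e. A³/T = Q²/g = 16.2²/9.81 = 26.75.
Trying y = 1.41 m: A³/T = 58.17 — high.
Trying y = 0.903 m: A³/T = 8.804 — low.
Trying y = 1.18 m: A³/T = 27.03 — ≈ 26.75.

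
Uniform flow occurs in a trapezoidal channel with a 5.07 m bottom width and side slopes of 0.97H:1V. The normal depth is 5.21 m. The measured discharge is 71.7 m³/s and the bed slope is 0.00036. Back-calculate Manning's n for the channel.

With bottom width b = 5.07 m and side slope z = 0.97: A = (b + zy)y = (5.07 + 0.97×5.21)×5.21 = 52.74 m²; P = b + 2y√(1+z²) = 5.07 + 2×5.21×1.393 = 19.59 m.
Hydraulic radius R = A/P = 52.74/19.59 = 2.693 m.
Rearranging Manning's equation: n = (1/Q) A R^(2/3) S^(1/2) = (1/71.7) × 52.74 × 2.693^(2/3) × √0.00036 = 0.027.

n = 0.027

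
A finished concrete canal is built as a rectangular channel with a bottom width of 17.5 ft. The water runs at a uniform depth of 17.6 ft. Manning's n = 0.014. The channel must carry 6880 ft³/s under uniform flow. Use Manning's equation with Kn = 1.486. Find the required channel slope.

Flow area A = b·y = 17.5 × 17.6 = 308 ft². Wetted perimeter P = b + 2y = 17.5 + 2×17.6 = 52.7 ft.
Hydraulic radius R = A/P = 308/52.7 = 5.844 ft.
From Manning's equation, S = [nQ / (1.486 A R^(2/3))]² = [0.014 × 6880 / (1.486 × 308 × 5.844^(2/3))]² = 0.00421.

S = 0.00421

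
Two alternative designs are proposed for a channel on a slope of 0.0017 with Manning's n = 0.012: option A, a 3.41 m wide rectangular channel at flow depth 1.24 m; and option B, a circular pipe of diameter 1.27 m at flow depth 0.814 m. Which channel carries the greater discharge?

channel A

Channel A: Flow area A = b·y = 3.41 × 1.24 = 4.228 m². Wetted perimeter P = b + 2y = 3.41 + 2×1.24 = 5.89 m. Hydraulic radius R = A/P = 4.228/5.89 = 0.7179 m. Q_A = (1/0.012)·4.228·0.7179^(2/3)·√0.0017 = 11.65 m³/s.
Channel B: For a circular section of diameter D = 1.27 m at depth y = 0.814 m, the central angle is θ = 2 arccos(1 − 2y/D) = 3.713 rad. Then A = (D²/8)(θ − sin θ) = 0.8577 m² and P = Dθ/2 = 2.358 m. Hydraulic radius R = A/P = 0.8577/2.358 = 0.3638 m. Q_B = (1/0.012)·0.8577·0.3638^(2/3)·√0.0017 = 1.502 m³/s.
Q_A = 11.65 m³/s vs Q_B = 1.502 m³/s, so channel A carries more.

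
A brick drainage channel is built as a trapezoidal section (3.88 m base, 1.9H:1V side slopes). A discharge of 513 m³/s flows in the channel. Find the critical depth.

At critical depth, Q² T / (g A³) = 1, i.e. A³/T = Q²/g = 513²/9.81 = 26830.
Try y = 4.94 m: A³/T = 12420 — too small.
Try y = 6.43 m: A³/T = 39160 — too large.
Try y = 5.9 m: A³/T = 26830 — matches.

y_c = 5.9 m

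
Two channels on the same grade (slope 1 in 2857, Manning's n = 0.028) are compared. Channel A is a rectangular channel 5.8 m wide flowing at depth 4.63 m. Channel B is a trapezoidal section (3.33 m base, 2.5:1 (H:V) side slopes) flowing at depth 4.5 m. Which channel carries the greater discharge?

Channel A: Flow area A = b·y = 5.8 × 4.63 = 26.85 m². Wetted perimeter P = b + 2y = 5.8 + 2×4.63 = 15.06 m. Hydraulic radius R = A/P = 26.85/15.06 = 1.783 m. Q_A = (1/0.028)·26.85·1.783^(2/3)·√0.00035 = 26.38 m³/s.
Channel B: With bottom width b = 3.33 m and side slope z = 2.5: A = (b + zy)y = (3.33 + 2.5×4.5)×4.5 = 65.61 m²; P = b + 2y√(1+z²) = 3.33 + 2×4.5×2.693 = 27.56 m. Hydraulic radius R = A/P = 65.61/27.56 = 2.38 m. Q_B = (1/0.028)·65.61·2.38^(2/3)·√0.00035 = 78.15 m³/s.
Q_A = 26.38 m³/s vs Q_B = 78.15 m³/s, so channel B carries more.

channel B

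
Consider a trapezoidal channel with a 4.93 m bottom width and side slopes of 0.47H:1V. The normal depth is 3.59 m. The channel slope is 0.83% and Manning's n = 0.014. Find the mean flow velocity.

V = 9.8 m/s

With bottom width b = 4.93 m and side slope z = 0.47: A = (b + zy)y = (4.93 + 0.47×3.59)×3.59 = 23.76 m²; P = b + 2y√(1+z²) = 4.93 + 2×3.59×1.105 = 12.86 m.
Hydraulic radius R = A/P = 23.76/12.86 = 1.847 m.
From Manning's equation, V = (1/n) R^(2/3) S^(1/2) = (1/0.014) × 1.847^(2/3) × 0.0083^(1/2) = 9.8 m/s.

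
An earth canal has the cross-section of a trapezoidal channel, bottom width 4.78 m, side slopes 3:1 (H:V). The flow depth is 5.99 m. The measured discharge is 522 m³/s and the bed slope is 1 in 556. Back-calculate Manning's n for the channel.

With bottom width b = 4.78 m and side slope z = 3: A = (b + zy)y = (4.78 + 3×5.99)×5.99 = 136.3 m²; P = b + 2y√(1+z²) = 4.78 + 2×5.99×3.162 = 42.66 m.
Hydraulic radius R = A/P = 136.3/42.66 = 3.194 m.
Rearranging Manning's equation: n = (1/Q) A R^(2/3) S^(1/2) = (1/522) × 136.3 × 3.194^(2/3) × √0.001799 = 0.024.

n = 0.024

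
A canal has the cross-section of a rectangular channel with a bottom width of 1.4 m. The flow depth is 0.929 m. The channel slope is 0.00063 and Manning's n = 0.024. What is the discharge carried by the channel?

Flow area A = b·y = 1.4 × 0.929 = 1.301 m². Wetted perimeter P = b + 2y = 1.4 + 2×0.929 = 3.258 m.
Hydraulic radius R = A/P = 1.301/3.258 = 0.3992 m.
Manning's equation: Q = (1/n) A R^(2/3) S^(1/2) = (1/0.024) × 1.301 × 0.3992^(2/3) × 0.00063^(1/2) = 0.737 m³/s.

Q = 0.737 m³/s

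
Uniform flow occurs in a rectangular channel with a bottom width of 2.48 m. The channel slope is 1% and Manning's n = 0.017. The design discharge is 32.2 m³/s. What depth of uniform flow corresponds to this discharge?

y_n = 2.5 m

Manning's equation rearranged: A R^(2/3) = nQ / (1·√S) = 0.017 × 32.2 / (√0.01) = 5.474.
Trying y = 2.89 m: A R^(2/3) = 6.52 — high.
Trying y = 1.99 m: A R^(2/3) = 4.124 — low.
Trying y = 2.5 m: A R^(2/3) = 5.471 — matches.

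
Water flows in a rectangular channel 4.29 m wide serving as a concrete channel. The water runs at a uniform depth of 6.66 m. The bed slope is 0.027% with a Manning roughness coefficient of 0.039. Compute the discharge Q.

Flow area A = b·y = 4.29 × 6.66 = 28.57 m². Wetted perimeter P = b + 2y = 4.29 + 2×6.66 = 17.61 m.
Hydraulic radius R = A/P = 28.57/17.61 = 1.622 m.
Manning's equation: Q = (1/n) A R^(2/3) S^(1/2) = (1/0.039) × 28.57 × 1.622^(2/3) × 0.00027^(1/2) = 16.6 m³/s.

Q = 16.6 m³/s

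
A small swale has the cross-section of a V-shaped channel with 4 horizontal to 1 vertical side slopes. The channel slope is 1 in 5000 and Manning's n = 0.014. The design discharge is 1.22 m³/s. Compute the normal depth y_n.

y_n = 0.765 m

Manning's equation rearranged: A R^(2/3) = nQ / (1·√S) = 0.014 × 1.22 / (√0.0002) = 1.208.
Try y = 0.924 m: A R^(2/3) = 2 — over.
Try y = 0.576 m: A R^(2/3) = 0.5672 — short.
Try y = 0.765 m: A R^(2/3) = 1.209 — matches.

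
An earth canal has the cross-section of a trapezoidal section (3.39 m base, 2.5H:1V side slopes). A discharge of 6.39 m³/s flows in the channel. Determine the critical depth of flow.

y_c = 0.609 m

At critical depth, Q² T / (g A³) = 1, i.e. A³/T = Q²/g = 6.39²/9.81 = 4.162.
Try y = 0.679 m: A³/T = 6.075 — over.
Try y = 0.476 m: A³/T = 1.796 — short.
Try y = 0.609 m: A³/T = 4.161 — ≈ 4.162.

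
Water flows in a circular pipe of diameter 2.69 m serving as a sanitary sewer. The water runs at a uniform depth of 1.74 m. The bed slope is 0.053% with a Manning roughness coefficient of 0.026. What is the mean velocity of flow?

For a circular section of diameter D = 2.69 m at depth y = 1.74 m, the central angle is θ = 2 arccos(1 − 2y/D) = 3.738 rad. Then A = (D²/8)(θ − sin θ) = 3.889 m² and P = Dθ/2 = 5.027 m.
Hydraulic radius R = A/P = 3.889/5.027 = 0.7735 m.
From Manning's equation, V = (1/n) R^(2/3) S^(1/2) = (1/0.026) × 0.7735^(2/3) × 0.00053^(1/2) = 0.746 m/s.

V = 0.746 m/s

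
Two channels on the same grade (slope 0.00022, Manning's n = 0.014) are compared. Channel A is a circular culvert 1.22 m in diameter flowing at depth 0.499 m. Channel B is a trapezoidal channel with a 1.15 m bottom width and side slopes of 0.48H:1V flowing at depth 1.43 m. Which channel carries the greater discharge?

channel B

Channel A: For a circular section of diameter D = 1.22 m at depth y = 0.499 m, the central angle is θ = 2 arccos(1 − 2y/D) = 2.776 rad. Then A = (D²/8)(θ − sin θ) = 0.4498 m² and P = Dθ/2 = 1.693 m. Hydraulic radius R = A/P = 0.4498/1.693 = 0.2657 m. Q_A = (1/0.014)·0.4498·0.2657^(2/3)·√0.00022 = 0.197 m³/s.
Channel B: With bottom width b = 1.15 m and side slope z = 0.48: A = (b + zy)y = (1.15 + 0.48×1.43)×1.43 = 2.626 m²; P = b + 2y√(1+z²) = 1.15 + 2×1.43×1.109 = 4.322 m. Hydraulic radius R = A/P = 2.626/4.322 = 0.6075 m. Q_B = (1/0.014)·2.626·0.6075^(2/3)·√0.00022 = 1.996 m³/s.
Q_A = 0.197 m³/s vs Q_B = 1.996 m³/s, so channel B carries more.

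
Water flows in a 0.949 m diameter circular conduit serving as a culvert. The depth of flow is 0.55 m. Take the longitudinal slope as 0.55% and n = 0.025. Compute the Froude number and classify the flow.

subcritical

For a circular section of diameter D = 0.949 m at depth y = 0.55 m, the central angle is θ = 2 arccos(1 − 2y/D) = 3.461 rad. Then A = (D²/8)(θ − sin θ) = 0.425 m² and P = Dθ/2 = 1.642 m.
Hydraulic radius R = A/P = 0.425/1.642 = 0.2588 m.
V = (1/n) R^(2/3) √S = (1/0.025) × 0.2588^(2/3) × √0.0055 = 1.205 m/s. Hydraulic depth D_h = A/T = 0.425/0.9369 = 0.4536 m.
Froude number Fr = V/√(g·D_h) = 1.205/√(9.81×0.4536) = 0.571, which is less than 1, so the flow is subcritical.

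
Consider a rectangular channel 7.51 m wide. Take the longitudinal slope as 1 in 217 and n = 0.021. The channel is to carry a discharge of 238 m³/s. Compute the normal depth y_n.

Manning's equation rearranged: A R^(2/3) = nQ / (1·√S) = 0.021 × 238 / (√0.004608) = 73.63.
Try y = 4.82 m: A R^(2/3) = 59.56 — low.
Try y = 7.28 m: A R^(2/3) = 100.1 — high.
Try y = 5.69 m: A R^(2/3) = 73.64 — close enough.

y_n = 5.69 m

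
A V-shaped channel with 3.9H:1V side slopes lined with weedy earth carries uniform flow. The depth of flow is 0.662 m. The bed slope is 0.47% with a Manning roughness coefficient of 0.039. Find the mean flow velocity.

For a triangular section with side slope z = 3.9: A = zy² = 3.9×0.662² = 1.709 m²; P = 2y√(1+z²) = 2×0.662×4.026 = 5.331 m.
Hydraulic radius R = A/P = 1.709/5.331 = 0.3206 m.
From Manning's equation, V = (1/n) R^(2/3) S^(1/2) = (1/0.039) × 0.3206^(2/3) × 0.0047^(1/2) = 0.823 m/s.

V = 0.823 m/s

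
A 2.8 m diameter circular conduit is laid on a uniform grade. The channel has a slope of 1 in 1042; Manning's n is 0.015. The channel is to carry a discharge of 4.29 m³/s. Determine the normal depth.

Manning's equation rearranged: A R^(2/3) = nQ / (1·√S) = 0.015 × 4.29 / (√0.0009597) = 2.077.
Trying y = 1.14 m: A R^(2/3) = 1.69 — short.
Trying y = 1.58 m: A R^(2/3) = 2.963 — over.
Trying y = 1.28 m: A R^(2/3) = 2.079 — matches.

y_n = 1.28 m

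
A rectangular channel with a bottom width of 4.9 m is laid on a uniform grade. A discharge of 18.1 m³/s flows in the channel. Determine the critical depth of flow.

For a rectangular channel, critical depth y_c = (q²/g)^(1/3) where q = Q/b = 18.1/4.9 = 3.694 m²/s.
So y_c = (3.694²/9.81)^(1/3) = 1.12 m.

y_c = 1.12 m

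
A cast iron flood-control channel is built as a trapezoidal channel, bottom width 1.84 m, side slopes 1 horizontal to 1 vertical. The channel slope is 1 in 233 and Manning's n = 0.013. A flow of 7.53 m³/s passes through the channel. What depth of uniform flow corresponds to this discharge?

y_n = 0.844 m

Manning's equation rearranged: A R^(2/3) = nQ / (1·√S) = 0.013 × 7.53 / (√0.004292) = 1.494.
At y = 0.731 m: A R^(2/3) = 1.154 — short.
At y = 0.955 m: A R^(2/3) = 1.873 — over.
At y = 0.844 m: A R^(2/3) = 1.495 — matches.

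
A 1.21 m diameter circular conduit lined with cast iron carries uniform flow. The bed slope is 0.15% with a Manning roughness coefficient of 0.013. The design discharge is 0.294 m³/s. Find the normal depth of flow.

Manning's equation rearranged: A R^(2/3) = nQ / (1·√S) = 0.013 × 0.294 / (√0.0015) = 0.09868.
At y = 0.429 m: A R^(2/3) = 0.1396 — over.
At y = 0.252 m: A R^(2/3) = 0.04925 — short.
At y = 0.358 m: A R^(2/3) = 0.09878 — ≈ 0.09868.

y_n = 0.358 m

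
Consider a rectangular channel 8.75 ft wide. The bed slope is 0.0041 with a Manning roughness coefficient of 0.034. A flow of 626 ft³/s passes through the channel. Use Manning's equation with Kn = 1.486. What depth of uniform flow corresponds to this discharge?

Manning's equation rearranged: A R^(2/3) = nQ / (1.486·√S) = 0.034 × 626 / (1.486 × √0.0041) = 223.7.
Trying y = 13.8 ft: A R^(2/3) = 268.8 — high.
Trying y = 8.85 ft: A R^(2/3) = 158.5 — low.
Trying y = 11.8 ft: A R^(2/3) = 223.8 — close enough.

y_n = 11.8 ft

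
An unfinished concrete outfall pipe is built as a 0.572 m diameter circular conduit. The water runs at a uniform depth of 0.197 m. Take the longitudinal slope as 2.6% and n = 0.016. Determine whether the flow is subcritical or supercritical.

supercritical

For a circular section of diameter D = 0.572 m at depth y = 0.197 m, the central angle is θ = 2 arccos(1 − 2y/D) = 2.509 rad. Then A = (D²/8)(θ − sin θ) = 0.07841 m² and P = Dθ/2 = 0.7175 m.
Hydraulic radius R = A/P = 0.07841/0.7175 = 0.1093 m.
V = (1/n) R^(2/3) √S = (1/0.016) × 0.1093^(2/3) × √0.026 = 2.304 m/s. Hydraulic depth D_h = A/T = 0.07841/0.5436 = 0.1442 m.
Froude number Fr = V/√(g·D_h) = 2.304/√(9.81×0.1442) = 1.94, which is greater than 1, so the flow is supercritical.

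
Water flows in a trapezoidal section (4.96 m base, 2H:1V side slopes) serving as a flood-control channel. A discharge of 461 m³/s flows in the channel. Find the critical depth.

y_c = 5.31 m

At critical depth, Q² T / (g A³) = 1, i.e. A³/T = Q²/g = 461²/9.81 = 21660.
At y = 5.81 m: A³/T = 31700 — too large.
At y = 4.27 m: A³/T = 8691 — too small.
At y = 5.31 m: A³/T = 21610 — close enough.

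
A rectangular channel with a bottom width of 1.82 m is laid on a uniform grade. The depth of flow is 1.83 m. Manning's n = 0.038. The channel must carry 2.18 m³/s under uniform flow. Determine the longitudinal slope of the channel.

S = 0.0012

Flow area A = b·y = 1.82 × 1.83 = 3.331 m². Wetted perimeter P = b + 2y = 1.82 + 2×1.83 = 5.48 m.
Hydraulic radius R = A/P = 3.331/5.48 = 0.6078 m.
From Manning's equation, S = [nQ / (1 A R^(2/3))]² = [0.038 × 2.18 / (1 × 3.331 × 0.6078^(2/3))]² = 0.0012.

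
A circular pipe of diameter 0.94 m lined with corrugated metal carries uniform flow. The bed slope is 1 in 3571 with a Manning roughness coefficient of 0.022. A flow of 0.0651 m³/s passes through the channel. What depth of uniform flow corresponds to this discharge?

Manning's equation rearranged: A R^(2/3) = nQ / (1·√S) = 0.022 × 0.0651 / (√0.00028) = 0.08559.
Try y = 0.433 m: A R^(2/3) = 0.1147 — high.
Try y = 0.306 m: A R^(2/3) = 0.06056 — low.
Try y = 0.368 m: A R^(2/3) = 0.08561 — ≈ 0.08559.

y_n = 0.368 m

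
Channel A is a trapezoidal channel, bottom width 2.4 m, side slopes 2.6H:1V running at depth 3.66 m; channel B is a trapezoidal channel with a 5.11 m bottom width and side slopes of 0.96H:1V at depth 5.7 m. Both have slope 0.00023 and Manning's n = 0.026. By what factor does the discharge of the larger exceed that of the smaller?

Channel A: With bottom width b = 2.4 m and side slope z = 2.6: A = (b + zy)y = (2.4 + 2.6×3.66)×3.66 = 43.61 m²; P = b + 2y√(1+z²) = 2.4 + 2×3.66×2.786 = 22.79 m. Hydraulic radius R = A/P = 43.61/22.79 = 1.914 m. Q_A = (1/0.026)·43.61·1.914^(2/3)·√0.00023 = 39.21 m³/s.
Channel B: With bottom width b = 5.11 m and side slope z = 0.96: A = (b + zy)y = (5.11 + 0.96×5.7)×5.7 = 60.32 m²; P = b + 2y√(1+z²) = 5.11 + 2×5.7×1.386 = 20.91 m. Hydraulic radius R = A/P = 60.32/20.91 = 2.884 m. Q_B = (1/0.026)·60.32·2.884^(2/3)·√0.00023 = 71.29 m³/s.
The larger discharge is 71.29 m³/s and the smaller is 39.21 m³/s; the ratio is 1.82.

1.82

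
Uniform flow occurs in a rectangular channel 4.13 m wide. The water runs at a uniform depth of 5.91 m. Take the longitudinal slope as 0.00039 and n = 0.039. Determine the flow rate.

Flow area A = b·y = 4.13 × 5.91 = 24.41 m². Wetted perimeter P = b + 2y = 4.13 + 2×5.91 = 15.95 m.
Hydraulic radius R = A/P = 24.41/15.95 = 1.53 m.
Manning's equation: Q = (1/n) A R^(2/3) S^(1/2) = (1/0.039) × 24.41 × 1.53^(2/3) × 0.00039^(1/2) = 16.4 m³/s.

Q = 16.4 m³/s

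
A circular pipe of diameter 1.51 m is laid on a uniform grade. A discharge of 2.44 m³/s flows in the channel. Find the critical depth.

y_c = 0.805 m

At critical depth, Q² T / (g A³) = 1, i.e. A³/T = Q²/g = 2.44²/9.81 = 0.6069.
At y = 0.644 m: A³/T = 0.2587 — low.
At y = 0.939 m: A³/T = 1.095 — high.
At y = 0.805 m: A³/T = 0.6073 — matches.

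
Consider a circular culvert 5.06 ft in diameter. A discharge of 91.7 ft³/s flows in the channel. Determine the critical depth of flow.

y_c = 2.71 ft

At critical depth, Q² T / (g A³) = 1, i.e. A³/T = Q²/g = 91.7²/32.2 = 261.1.
Try y = 3.47 ft: A³/T = 676 — too large.
Try y = 1.86 ft: A³/T = 61.76 — too small.
Try y = 2.71 ft: A³/T = 261.2 — close enough.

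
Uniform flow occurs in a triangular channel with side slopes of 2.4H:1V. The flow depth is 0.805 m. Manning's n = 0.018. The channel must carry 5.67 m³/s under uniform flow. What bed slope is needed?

S = 0.0161

For a triangular section with side slope z = 2.4: A = zy² = 2.4×0.805² = 1.555 m²; P = 2y√(1+z²) = 2×0.805×2.6 = 4.186 m.
Hydraulic radius R = A/P = 1.555/4.186 = 0.3715 m.
From Manning's equation, S = [nQ / (1 A R^(2/3))]² = [0.018 × 5.67 / (1 × 1.555 × 0.3715^(2/3))]² = 0.0161.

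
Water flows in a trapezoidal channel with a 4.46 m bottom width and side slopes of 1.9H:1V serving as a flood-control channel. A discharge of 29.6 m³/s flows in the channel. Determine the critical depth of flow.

y_c = 1.35 m

At critical depth, Q² T / (g A³) = 1, i.e. A³/T = Q²/g = 29.6²/9.81 = 89.31.
Trying y = 1.09 m: A³/T = 41.94 — too small.
Trying y = 1.64 m: A³/T = 179.4 — too large.
Trying y = 1.35 m: A³/T = 88.95 — matches.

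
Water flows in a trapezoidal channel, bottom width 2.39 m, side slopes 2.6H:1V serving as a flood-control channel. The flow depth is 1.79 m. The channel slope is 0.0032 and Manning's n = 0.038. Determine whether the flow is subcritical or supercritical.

subcritical

With bottom width b = 2.39 m and side slope z = 2.6: A = (b + zy)y = (2.39 + 2.6×1.79)×1.79 = 12.61 m²; P = b + 2y√(1+z²) = 2.39 + 2×1.79×2.786 = 12.36 m.
Hydraulic radius R = A/P = 12.61/12.36 = 1.02 m.
V = (1/n) R^(2/3) √S = (1/0.038) × 1.02^(2/3) × √0.0032 = 1.508 m/s. Hydraulic depth D_h = A/T = 12.61/11.7 = 1.078 m.
Froude number Fr = V/√(g·D_h) = 1.508/√(9.81×1.078) = 0.464, which is less than 1, so the flow is subcritical.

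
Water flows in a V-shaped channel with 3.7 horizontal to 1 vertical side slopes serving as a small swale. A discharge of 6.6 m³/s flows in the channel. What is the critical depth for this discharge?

y_c = 0.917 m

At critical depth, Q² T / (g A³) = 1, i.e. A³/T = Q²/g = 6.6²/9.81 = 4.44.
At y = 0.802 m: A³/T = 2.271 — low.
At y = 1.06 m: A³/T = 9.16 — high.
At y = 0.917 m: A³/T = 4.438 — close enough.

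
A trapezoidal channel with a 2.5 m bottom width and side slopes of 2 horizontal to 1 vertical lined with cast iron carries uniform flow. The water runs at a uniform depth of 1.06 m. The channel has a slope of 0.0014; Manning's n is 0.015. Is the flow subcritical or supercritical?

subcritical

With bottom width b = 2.5 m and side slope z = 2: A = (b + zy)y = (2.5 + 2×1.06)×1.06 = 4.897 m²; P = b + 2y√(1+z²) = 2.5 + 2×1.06×2.236 = 7.24 m.
Hydraulic radius R = A/P = 4.897/7.24 = 0.6764 m.
V = (1/n) R^(2/3) √S = (1/0.015) × 0.6764^(2/3) × √0.0014 = 1.922 m/s. Hydraulic depth D_h = A/T = 4.897/6.74 = 0.7266 m.
Froude number Fr = V/√(g·D_h) = 1.922/√(9.81×0.7266) = 0.72, which is less than 1, so the flow is subcritical.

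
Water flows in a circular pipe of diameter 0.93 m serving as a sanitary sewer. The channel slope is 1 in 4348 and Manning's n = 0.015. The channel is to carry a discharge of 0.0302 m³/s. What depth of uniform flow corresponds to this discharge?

Manning's equation rearranged: A R^(2/3) = nQ / (1·√S) = 0.015 × 0.0302 / (√0.00023) = 0.02987.
Trying y = 0.242 m: A R^(2/3) = 0.03808 — too large.
Trying y = 0.158 m: A R^(2/3) = 0.01613 — too small.
Trying y = 0.214 m: A R^(2/3) = 0.02983 — matches.

y_n = 0.214 m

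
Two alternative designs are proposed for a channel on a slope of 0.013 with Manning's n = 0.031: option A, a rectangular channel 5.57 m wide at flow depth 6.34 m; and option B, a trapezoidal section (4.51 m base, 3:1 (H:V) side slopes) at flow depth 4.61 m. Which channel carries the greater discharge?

channel B

Channel A: Flow area A = b·y = 5.57 × 6.34 = 35.31 m². Wetted perimeter P = b + 2y = 5.57 + 2×6.34 = 18.25 m. Hydraulic radius R = A/P = 35.31/18.25 = 1.935 m. Q_A = (1/0.031)·35.31·1.935^(2/3)·√0.013 = 201.7 m³/s.
Channel B: With bottom width b = 4.51 m and side slope z = 3: A = (b + zy)y = (4.51 + 3×4.61)×4.61 = 84.55 m²; P = b + 2y√(1+z²) = 4.51 + 2×4.61×3.162 = 33.67 m. Hydraulic radius R = A/P = 84.55/33.67 = 2.511 m. Q_B = (1/0.031)·84.55·2.511^(2/3)·√0.013 = 574.5 m³/s.
Q_A = 201.7 m³/s vs Q_B = 574.5 m³/s, so channel B carries more.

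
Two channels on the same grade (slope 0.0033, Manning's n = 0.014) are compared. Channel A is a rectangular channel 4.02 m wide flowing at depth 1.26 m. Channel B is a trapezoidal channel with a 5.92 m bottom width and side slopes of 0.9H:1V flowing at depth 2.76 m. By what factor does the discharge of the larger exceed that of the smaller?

Channel A: Flow area A = b·y = 4.02 × 1.26 = 5.065 m². Wetted perimeter P = b + 2y = 4.02 + 2×1.26 = 6.54 m. Hydraulic radius R = A/P = 5.065/6.54 = 0.7745 m. Q_A = (1/0.014)·5.065·0.7745^(2/3)·√0.0033 = 17.53 m³/s.
Channel B: With bottom width b = 5.92 m and side slope z = 0.9: A = (b + zy)y = (5.92 + 0.9×2.76)×2.76 = 23.2 m²; P = b + 2y√(1+z²) = 5.92 + 2×2.76×1.345 = 13.35 m. Hydraulic radius R = A/P = 23.2/13.35 = 1.738 m. Q_B = (1/0.014)·23.2·1.738^(2/3)·√0.0033 = 137.6 m³/s.
The larger discharge is 137.6 m³/s and the smaller is 17.53 m³/s; the ratio is 7.85.

7.85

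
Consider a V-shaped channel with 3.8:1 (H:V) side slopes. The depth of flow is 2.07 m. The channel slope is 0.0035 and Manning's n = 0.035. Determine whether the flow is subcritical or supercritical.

For a triangular section with side slope z = 3.8: A = zy² = 3.8×2.07² = 16.28 m²; P = 2y√(1+z²) = 2×2.07×3.929 = 16.27 m.
Hydraulic radius R = A/P = 16.28/16.27 = 1.001 m.
V = (1/n) R^(2/3) √S = (1/0.035) × 1.001^(2/3) × √0.0035 = 1.691 m/s. Hydraulic depth D_h = A/T = 16.28/15.73 = 1.035 m.
Froude number Fr = V/√(g·D_h) = 1.691/√(9.81×1.035) = 0.531, which is less than 1, so the flow is subcritical.

subcritical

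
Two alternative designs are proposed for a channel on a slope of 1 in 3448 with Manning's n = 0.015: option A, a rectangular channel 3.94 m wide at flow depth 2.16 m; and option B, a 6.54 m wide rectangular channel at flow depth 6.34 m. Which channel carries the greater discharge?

channel B

Channel A: Flow area A = b·y = 3.94 × 2.16 = 8.51 m². Wetted perimeter P = b + 2y = 3.94 + 2×2.16 = 8.26 m. Hydraulic radius R = A/P = 8.51/8.26 = 1.03 m. Q_A = (1/0.015)·8.51·1.03^(2/3)·√0.00029 = 9.856 m³/s.
Channel B: Flow area A = b·y = 6.54 × 6.34 = 41.46 m². Wetted perimeter P = b + 2y = 6.54 + 2×6.34 = 19.22 m. Hydraulic radius R = A/P = 41.46/19.22 = 2.157 m. Q_B = (1/0.015)·41.46·2.157^(2/3)·√0.00029 = 78.6 m³/s.
Q_A = 9.856 m³/s vs Q_B = 78.6 m³/s, so channel B carries more.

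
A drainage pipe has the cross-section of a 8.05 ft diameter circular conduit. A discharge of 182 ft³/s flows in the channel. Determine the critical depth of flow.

At critical depth, Q² T / (g A³) = 1, i.e. A³/T = Q²/g = 182²/32.2 = 1029.
At y = 4.28 ft: A³/T = 2588 — over.
At y = 2.43 ft: A³/T = 294 — short.
At y = 3.36 ft: A³/T = 1026 — ≈ 1029.

y_c = 3.36 ft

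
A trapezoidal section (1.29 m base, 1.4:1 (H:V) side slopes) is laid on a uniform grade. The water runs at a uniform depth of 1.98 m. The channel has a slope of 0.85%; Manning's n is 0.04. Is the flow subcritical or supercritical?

subcritical

With bottom width b = 1.29 m and side slope z = 1.4: A = (b + zy)y = (1.29 + 1.4×1.98)×1.98 = 8.043 m²; P = b + 2y√(1+z²) = 1.29 + 2×1.98×1.72 = 8.103 m.
Hydraulic radius R = A/P = 8.043/8.103 = 0.9926 m.
V = (1/n) R^(2/3) √S = (1/0.04) × 0.9926^(2/3) × √0.0085 = 2.293 m/s. Hydraulic depth D_h = A/T = 8.043/6.834 = 1.177 m.
Froude number Fr = V/√(g·D_h) = 2.293/√(9.81×1.177) = 0.675, which is less than 1, so the flow is subcritical.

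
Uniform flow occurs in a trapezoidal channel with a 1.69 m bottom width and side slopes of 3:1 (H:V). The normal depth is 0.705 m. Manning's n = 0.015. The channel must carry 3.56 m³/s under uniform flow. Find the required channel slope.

With bottom width b = 1.69 m and side slope z = 3: A = (b + zy)y = (1.69 + 3×0.705)×0.705 = 2.683 m²; P = b + 2y√(1+z²) = 1.69 + 2×0.705×3.162 = 6.149 m.
Hydraulic radius R = A/P = 2.683/6.149 = 0.4363 m.
From Manning's equation, S = [nQ / (1 A R^(2/3))]² = [0.015 × 3.56 / (1 × 2.683 × 0.4363^(2/3))]² = 0.0012.

S = 0.0012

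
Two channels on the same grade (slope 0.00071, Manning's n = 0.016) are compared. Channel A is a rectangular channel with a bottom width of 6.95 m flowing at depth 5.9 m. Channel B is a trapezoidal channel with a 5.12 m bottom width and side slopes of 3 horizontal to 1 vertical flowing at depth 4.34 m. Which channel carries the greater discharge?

channel B

Channel A: Flow area A = b·y = 6.95 × 5.9 = 41.01 m². Wetted perimeter P = b + 2y = 6.95 + 2×5.9 = 18.75 m. Hydraulic radius R = A/P = 41.01/18.75 = 2.187 m. Q_A = (1/0.016)·41.01·2.187^(2/3)·√0.00071 = 115.1 m³/s.
Channel B: With bottom width b = 5.12 m and side slope z = 3: A = (b + zy)y = (5.12 + 3×4.34)×4.34 = 78.73 m²; P = b + 2y√(1+z²) = 5.12 + 2×4.34×3.162 = 32.57 m. Hydraulic radius R = A/P = 78.73/32.57 = 2.417 m. Q_B = (1/0.016)·78.73·2.417^(2/3)·√0.00071 = 236.2 m³/s.
Q_A = 115.1 m³/s vs Q_B = 236.2 m³/s, so channel B carries more.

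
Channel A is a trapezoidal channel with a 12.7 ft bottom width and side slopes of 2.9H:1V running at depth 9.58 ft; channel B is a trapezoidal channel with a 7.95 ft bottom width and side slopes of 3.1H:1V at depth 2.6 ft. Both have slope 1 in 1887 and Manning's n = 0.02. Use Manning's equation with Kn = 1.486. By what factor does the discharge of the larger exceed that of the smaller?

20.4

Channel A: With bottom width b = 12.7 ft and side slope z = 2.9: A = (b + zy)y = (12.7 + 2.9×9.58)×9.58 = 387.8 ft²; P = b + 2y√(1+z²) = 12.7 + 2×9.58×3.068 = 71.47 ft. Hydraulic radius R = A/P = 387.8/71.47 = 5.426 ft. Q_A = (1.486/0.02)·387.8·5.426^(2/3)·√0.0005299 = 2048 ft³/s.
Channel B: With bottom width b = 7.95 ft and side slope z = 3.1: A = (b + zy)y = (7.95 + 3.1×2.6)×2.6 = 41.63 ft²; P = b + 2y√(1+z²) = 7.95 + 2×2.6×3.257 = 24.89 ft. Hydraulic radius R = A/P = 41.63/24.89 = 1.673 ft. Q_B = (1.486/0.02)·41.63·1.673^(2/3)·√0.0005299 = 100.3 ft³/s.
The larger discharge is 2048 ft³/s and the smaller is 100.3 ft³/s; the ratio is 20.4.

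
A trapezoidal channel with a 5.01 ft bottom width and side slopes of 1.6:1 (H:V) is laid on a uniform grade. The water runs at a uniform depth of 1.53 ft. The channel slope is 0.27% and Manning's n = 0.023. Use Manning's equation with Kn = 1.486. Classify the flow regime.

With bottom width b = 5.01 ft and side slope z = 1.6: A = (b + zy)y = (5.01 + 1.6×1.53)×1.53 = 11.41 ft²; P = b + 2y√(1+z²) = 5.01 + 2×1.53×1.887 = 10.78 ft.
Hydraulic radius R = A/P = 11.41/10.78 = 1.058 ft.
V = (1.486/n) R^(2/3) √S = (1.486/0.023) × 1.058^(2/3) × √0.0027 = 3.486 ft/s. Hydraulic depth D_h = A/T = 11.41/9.906 = 1.152 ft.
Froude number Fr = V/√(g·D_h) = 3.486/√(32.2×1.152) = 0.572, which is less than 1, so the flow is subcritical.

subcritical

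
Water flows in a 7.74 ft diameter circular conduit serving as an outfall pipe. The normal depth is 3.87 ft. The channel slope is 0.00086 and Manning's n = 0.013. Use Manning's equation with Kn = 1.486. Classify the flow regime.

For a circular section of diameter D = 7.74 ft at depth y = 3.87 ft, the central angle is θ = 2 arccos(1 − 2y/D) = 3.142 rad. Then A = (D²/8)(θ − sin θ) = 23.53 ft² and P = Dθ/2 = 12.16 ft.
Hydraulic radius R = A/P = 23.53/12.16 = 1.935 ft.
V = (1.486/n) R^(2/3) √S = (1.486/0.013) × 1.935^(2/3) × √0.00086 = 5.205 ft/s. Hydraulic depth D_h = A/T = 23.53/7.74 = 3.039 ft.
Froude number Fr = V/√(g·D_h) = 5.205/√(32.2×3.039) = 0.526, which is less than 1, so the flow is subcritical.

subcritical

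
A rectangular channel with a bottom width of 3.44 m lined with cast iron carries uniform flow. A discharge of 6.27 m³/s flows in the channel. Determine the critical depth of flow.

y_c = 0.697 m

For a rectangular channel, critical depth y_c = (q²/g)^(1/3) where q = Q/b = 6.27/3.44 = 1.823 m²/s.
So y_c = (1.823²/9.81)^(1/3) = 0.697 m.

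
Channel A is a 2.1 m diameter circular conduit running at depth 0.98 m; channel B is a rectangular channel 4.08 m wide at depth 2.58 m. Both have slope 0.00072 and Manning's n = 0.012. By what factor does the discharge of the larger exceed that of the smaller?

Channel A: For a circular section of diameter D = 2.1 m at depth y = 0.98 m, the central angle is θ = 2 arccos(1 − 2y/D) = 3.008 rad. Then A = (D²/8)(θ − sin θ) = 1.585 m² and P = Dθ/2 = 3.159 m. Hydraulic radius R = A/P = 1.585/3.159 = 0.5018 m. Q_A = (1/0.012)·1.585·0.5018^(2/3)·√0.00072 = 2.238 m³/s.
Channel B: Flow area A = b·y = 4.08 × 2.58 = 10.53 m². Wetted perimeter P = b + 2y = 4.08 + 2×2.58 = 9.24 m. Hydraulic radius R = A/P = 10.53/9.24 = 1.139 m. Q_B = (1/0.012)·10.53·1.139^(2/3)·√0.00072 = 25.67 m³/s.
The larger discharge is 25.67 m³/s and the smaller is 2.238 m³/s; the ratio is 11.5.

11.5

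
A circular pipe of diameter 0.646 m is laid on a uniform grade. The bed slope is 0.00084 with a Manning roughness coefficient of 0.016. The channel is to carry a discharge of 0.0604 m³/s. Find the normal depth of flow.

Manning's equation rearranged: A R^(2/3) = nQ / (1·√S) = 0.016 × 0.0604 / (√0.00084) = 0.03334.
Trying y = 0.225 m: A R^(2/3) = 0.02532 — low.
Trying y = 0.261 m: A R^(2/3) = 0.03336 — ≈ 0.03334.

y_n = 0.261 m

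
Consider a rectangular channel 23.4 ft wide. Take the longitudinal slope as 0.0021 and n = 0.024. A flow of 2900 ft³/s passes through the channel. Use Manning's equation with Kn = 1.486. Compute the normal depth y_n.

Manning's equation rearranged: A R^(2/3) = nQ / (1.486·√S) = 0.024 × 2900 / (1.486 × √0.0021) = 1022.
Trying y = 16.2 ft: A R^(2/3) = 1360 — high.
Trying y = 10.9 ft: A R^(2/3) = 808.4 — low.
Trying y = 13 ft: A R^(2/3) = 1022 — matches.

y_n = 13 ft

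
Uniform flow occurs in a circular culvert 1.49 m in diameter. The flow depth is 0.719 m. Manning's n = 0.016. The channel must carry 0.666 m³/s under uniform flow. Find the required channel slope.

S = 0.000629

For a circular section of diameter D = 1.49 m at depth y = 0.719 m, the central angle is θ = 2 arccos(1 − 2y/D) = 3.072 rad. Then A = (D²/8)(θ − sin θ) = 0.8331 m² and P = Dθ/2 = 2.288 m.
Hydraulic radius R = A/P = 0.8331/2.288 = 0.364 m.
From Manning's equation, S = [nQ / (1 A R^(2/3))]² = [0.016 × 0.666 / (1 × 0.8331 × 0.364^(2/3))]² = 0.000629.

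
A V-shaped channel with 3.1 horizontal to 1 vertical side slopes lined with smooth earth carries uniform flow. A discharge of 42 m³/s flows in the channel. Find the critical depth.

At critical depth, Q² T / (g A³) = 1, i.e. A³/T = Q²/g = 42²/9.81 = 179.8.
Try y = 1.41 m: A³/T = 26.78 — short.
Try y = 2.63 m: A³/T = 604.6 — over.
Try y = 2.06 m: A³/T = 178.2 — matches.

y_c = 2.06 m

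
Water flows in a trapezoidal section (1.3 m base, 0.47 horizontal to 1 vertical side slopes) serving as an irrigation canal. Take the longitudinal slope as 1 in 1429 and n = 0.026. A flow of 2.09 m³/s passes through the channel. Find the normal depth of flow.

y_n = 1.42 m

Manning's equation rearranged: A R^(2/3) = nQ / (1·√S) = 0.026 × 2.09 / (√0.0006998) = 2.054.
Trying y = 1.08 m: A R^(2/3) = 1.278 — low.
Trying y = 1.57 m: A R^(2/3) = 2.452 — high.
Trying y = 1.42 m: A R^(2/3) = 2.052 — ≈ 2.054.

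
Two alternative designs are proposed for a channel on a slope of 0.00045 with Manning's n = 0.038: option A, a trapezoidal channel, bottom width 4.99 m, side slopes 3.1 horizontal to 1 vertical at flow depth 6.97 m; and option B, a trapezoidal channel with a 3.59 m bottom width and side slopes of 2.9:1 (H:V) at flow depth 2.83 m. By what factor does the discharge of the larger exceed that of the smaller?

9.7

Channel A: With bottom width b = 4.99 m and side slope z = 3.1: A = (b + zy)y = (4.99 + 3.1×6.97)×6.97 = 185.4 m²; P = b + 2y√(1+z²) = 4.99 + 2×6.97×3.257 = 50.4 m. Hydraulic radius R = A/P = 185.4/50.4 = 3.678 m. Q_A = (1/0.038)·185.4·3.678^(2/3)·√0.00045 = 246.6 m³/s.
Channel B: With bottom width b = 3.59 m and side slope z = 2.9: A = (b + zy)y = (3.59 + 2.9×2.83)×2.83 = 33.39 m²; P = b + 2y√(1+z²) = 3.59 + 2×2.83×3.068 = 20.95 m. Hydraulic radius R = A/P = 33.39/20.95 = 1.593 m. Q_B = (1/0.038)·33.39·1.593^(2/3)·√0.00045 = 25.43 m³/s.
The larger discharge is 246.6 m³/s and the smaller is 25.43 m³/s; the ratio is 9.7.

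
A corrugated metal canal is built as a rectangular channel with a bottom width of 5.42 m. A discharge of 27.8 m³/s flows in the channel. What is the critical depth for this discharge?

For a rectangular channel, critical depth y_c = (q²/g)^(1/3) where q = Q/b = 27.8/5.42 = 5.129 m²/s.
So y_c = (5.129²/9.81)^(1/3) = 1.39 m.

y_c = 1.39 m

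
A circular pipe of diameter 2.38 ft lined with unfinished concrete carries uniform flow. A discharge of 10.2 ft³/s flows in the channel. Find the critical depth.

y_c = 1.08 ft

At critical depth, Q² T / (g A³) = 1, i.e. A³/T = Q²/g = 10.2²/32.2 = 3.231.
Trying y = 0.959 ft: A³/T = 2.024 — too small.
Trying y = 1.25 ft: A³/T = 5.58 — too large.
Trying y = 1.08 ft: A³/T = 3.192 — close enough.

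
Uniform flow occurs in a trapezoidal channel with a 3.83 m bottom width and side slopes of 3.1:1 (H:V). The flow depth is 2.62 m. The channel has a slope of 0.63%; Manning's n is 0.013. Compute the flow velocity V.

With bottom width b = 3.83 m and side slope z = 3.1: A = (b + zy)y = (3.83 + 3.1×2.62)×2.62 = 31.31 m²; P = b + 2y√(1+z²) = 3.83 + 2×2.62×3.257 = 20.9 m.
Hydraulic radius R = A/P = 31.31/20.9 = 1.498 m.
From Manning's equation, V = (1/n) R^(2/3) S^(1/2) = (1/0.013) × 1.498^(2/3) × 0.0063^(1/2) = 7.99 m/s.

V = 7.99 m/s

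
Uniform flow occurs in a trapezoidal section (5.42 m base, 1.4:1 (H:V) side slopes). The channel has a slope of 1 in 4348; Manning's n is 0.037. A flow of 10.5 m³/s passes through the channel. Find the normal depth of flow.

y_n = 2.29 m

Manning's equation rearranged: A R^(2/3) = nQ / (1·√S) = 0.037 × 10.5 / (√0.00023) = 25.62.
Trying y = 1.76 m: A R^(2/3) = 15.75 — too small.
Trying y = 2.57 m: A R^(2/3) = 32.03 — too large.
Trying y = 2.29 m: A R^(2/3) = 25.71 — ≈ 25.62.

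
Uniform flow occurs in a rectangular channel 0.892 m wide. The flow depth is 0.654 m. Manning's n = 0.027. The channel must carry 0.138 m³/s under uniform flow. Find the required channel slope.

S = 0.000239

Flow area A = b·y = 0.892 × 0.654 = 0.5834 m². Wetted perimeter P = b + 2y = 0.892 + 2×0.654 = 2.2 m.
Hydraulic radius R = A/P = 0.5834/2.2 = 0.2652 m.
From Manning's equation, S = [nQ / (1 A R^(2/3))]² = [0.027 × 0.138 / (1 × 0.5834 × 0.2652^(2/3))]² = 0.000239.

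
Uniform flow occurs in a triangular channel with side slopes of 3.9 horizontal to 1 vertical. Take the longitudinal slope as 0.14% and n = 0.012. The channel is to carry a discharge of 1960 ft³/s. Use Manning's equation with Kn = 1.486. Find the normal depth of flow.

y_n = 6.95 ft

Manning's equation rearranged: A R^(2/3) = nQ / (1.486·√S) = 0.012 × 1960 / (1.486 × √0.0014) = 423.
At y = 6.23 ft: A R^(2/3) = 316.1 — low.
At y = 8.5 ft: A R^(2/3) = 723.8 — high.
At y = 6.95 ft: A R^(2/3) = 423.1 — ≈ 423.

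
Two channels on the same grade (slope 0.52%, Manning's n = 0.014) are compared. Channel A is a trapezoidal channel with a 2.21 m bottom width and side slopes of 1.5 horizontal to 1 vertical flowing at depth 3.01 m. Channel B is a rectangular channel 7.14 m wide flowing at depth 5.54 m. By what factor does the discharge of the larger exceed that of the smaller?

Channel A: With bottom width b = 2.21 m and side slope z = 1.5: A = (b + zy)y = (2.21 + 1.5×3.01)×3.01 = 20.24 m²; P = b + 2y√(1+z²) = 2.21 + 2×3.01×1.803 = 13.06 m. Hydraulic radius R = A/P = 20.24/13.06 = 1.55 m. Q_A = (1/0.014)·20.24·1.55^(2/3)·√0.0052 = 139.6 m³/s.
Channel B: Flow area A = b·y = 7.14 × 5.54 = 39.56 m². Wetted perimeter P = b + 2y = 7.14 + 2×5.54 = 18.22 m. Hydraulic radius R = A/P = 39.56/18.22 = 2.171 m. Q_B = (1/0.014)·39.56·2.171^(2/3)·√0.0052 = 341.6 m³/s.
The larger discharge is 341.6 m³/s and the smaller is 139.6 m³/s; the ratio is 2.45.

2.45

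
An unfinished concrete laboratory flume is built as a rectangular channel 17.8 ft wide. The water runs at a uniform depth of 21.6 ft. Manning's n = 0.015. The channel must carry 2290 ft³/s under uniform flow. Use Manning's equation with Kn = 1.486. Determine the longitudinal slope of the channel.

S = 0.00031

Flow area A = b·y = 17.8 × 21.6 = 384.5 ft². Wetted perimeter P = b + 2y = 17.8 + 2×21.6 = 61 ft.
Hydraulic radius R = A/P = 384.5/61 = 6.303 ft.
From Manning's equation, S = [nQ / (1.486 A R^(2/3))]² = [0.015 × 2290 / (1.486 × 384.5 × 6.303^(2/3))]² = 0.00031.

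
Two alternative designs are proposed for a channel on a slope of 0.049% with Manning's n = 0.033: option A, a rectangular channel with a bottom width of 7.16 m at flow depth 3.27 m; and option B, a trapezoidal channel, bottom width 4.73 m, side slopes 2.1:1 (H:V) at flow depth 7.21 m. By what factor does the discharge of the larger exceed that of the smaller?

10.3

Channel A: Flow area A = b·y = 7.16 × 3.27 = 23.41 m². Wetted perimeter P = b + 2y = 7.16 + 2×3.27 = 13.7 m. Hydraulic radius R = A/P = 23.41/13.7 = 1.709 m. Q_A = (1/0.033)·23.41·1.709^(2/3)·√0.00049 = 22.45 m³/s.
Channel B: With bottom width b = 4.73 m and side slope z = 2.1: A = (b + zy)y = (4.73 + 2.1×7.21)×7.21 = 143.3 m²; P = b + 2y√(1+z²) = 4.73 + 2×7.21×2.326 = 38.27 m. Hydraulic radius R = A/P = 143.3/38.27 = 3.744 m. Q_B = (1/0.033)·143.3·3.744^(2/3)·√0.00049 = 231.7 m³/s.
The larger discharge is 231.7 m³/s and the smaller is 22.45 m³/s; the ratio is 10.3.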